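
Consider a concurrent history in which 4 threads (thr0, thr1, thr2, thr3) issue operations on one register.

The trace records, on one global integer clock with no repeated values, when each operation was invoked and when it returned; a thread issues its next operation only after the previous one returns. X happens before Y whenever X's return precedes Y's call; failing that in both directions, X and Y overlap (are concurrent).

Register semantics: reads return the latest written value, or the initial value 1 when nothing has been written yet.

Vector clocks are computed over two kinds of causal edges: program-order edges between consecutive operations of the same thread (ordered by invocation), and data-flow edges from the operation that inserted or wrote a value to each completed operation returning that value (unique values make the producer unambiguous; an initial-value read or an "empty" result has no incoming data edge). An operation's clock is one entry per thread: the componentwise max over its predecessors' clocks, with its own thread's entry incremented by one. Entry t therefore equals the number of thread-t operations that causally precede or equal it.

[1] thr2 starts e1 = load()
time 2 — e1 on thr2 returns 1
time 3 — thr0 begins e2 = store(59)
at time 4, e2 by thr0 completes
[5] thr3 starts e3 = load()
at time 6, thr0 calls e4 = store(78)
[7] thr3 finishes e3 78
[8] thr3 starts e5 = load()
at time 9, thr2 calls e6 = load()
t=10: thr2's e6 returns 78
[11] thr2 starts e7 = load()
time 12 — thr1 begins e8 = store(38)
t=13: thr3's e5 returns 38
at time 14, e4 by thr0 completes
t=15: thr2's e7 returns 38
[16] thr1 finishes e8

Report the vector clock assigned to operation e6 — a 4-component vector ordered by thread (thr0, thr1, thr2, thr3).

VC(e1, invoked at 1): no causal predecessors; +1 on thr2 → (0, 0, 1, 0)
VC(e8, invoked at 12): no causal predecessors; +1 on thr1 → (0, 1, 0, 0)
VC(e2, invoked at 3): no causal predecessors; +1 on thr0 → (1, 0, 0, 0)
invoked at 6, e4 merges VC(e2)=(1, 0, 0, 0) and bumps thr0's slot → (2, 0, 0, 0)
invoked at 5, e3 merges VC(e4)=(2, 0, 0, 0) and bumps thr3's slot → (2, 0, 0, 1)
invoked at 9, e6 merges VC(e1)=(0, 0, 1, 0), VC(e4)=(2, 0, 0, 0) and bumps thr2's slot → (2, 0, 2, 0)
invoked at 8, e5 merges VC(e3)=(2, 0, 0, 1), VC(e8)=(0, 1, 0, 0) and bumps thr3's slot → (2, 1, 0, 2)
invoked at 11, e7 merges VC(e6)=(2, 0, 2, 0), VC(e8)=(0, 1, 0, 0) and bumps thr2's slot → (2, 1, 3, 0)
target: VC(e6) = (2, 0, 2, 0)

(2, 0, 2, 0)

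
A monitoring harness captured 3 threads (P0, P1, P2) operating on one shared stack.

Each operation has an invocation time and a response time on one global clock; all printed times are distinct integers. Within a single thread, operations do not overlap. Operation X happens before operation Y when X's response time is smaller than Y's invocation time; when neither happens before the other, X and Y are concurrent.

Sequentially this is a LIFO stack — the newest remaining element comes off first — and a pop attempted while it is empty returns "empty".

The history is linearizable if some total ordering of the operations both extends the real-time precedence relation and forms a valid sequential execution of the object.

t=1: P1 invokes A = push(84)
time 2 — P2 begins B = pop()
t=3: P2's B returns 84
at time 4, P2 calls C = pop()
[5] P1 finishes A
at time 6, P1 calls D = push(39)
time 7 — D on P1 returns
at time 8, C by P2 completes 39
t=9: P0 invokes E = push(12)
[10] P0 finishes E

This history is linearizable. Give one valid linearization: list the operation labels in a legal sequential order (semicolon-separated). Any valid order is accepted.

A; B; D; C; E

step 1: A push(84) — stack <84>
step 2: B pop() → 84 — stack <>
step 3: D push(39) — stack <39>
step 4: C pop() → 39 — stack <>
step 5: E push(12) — stack <12>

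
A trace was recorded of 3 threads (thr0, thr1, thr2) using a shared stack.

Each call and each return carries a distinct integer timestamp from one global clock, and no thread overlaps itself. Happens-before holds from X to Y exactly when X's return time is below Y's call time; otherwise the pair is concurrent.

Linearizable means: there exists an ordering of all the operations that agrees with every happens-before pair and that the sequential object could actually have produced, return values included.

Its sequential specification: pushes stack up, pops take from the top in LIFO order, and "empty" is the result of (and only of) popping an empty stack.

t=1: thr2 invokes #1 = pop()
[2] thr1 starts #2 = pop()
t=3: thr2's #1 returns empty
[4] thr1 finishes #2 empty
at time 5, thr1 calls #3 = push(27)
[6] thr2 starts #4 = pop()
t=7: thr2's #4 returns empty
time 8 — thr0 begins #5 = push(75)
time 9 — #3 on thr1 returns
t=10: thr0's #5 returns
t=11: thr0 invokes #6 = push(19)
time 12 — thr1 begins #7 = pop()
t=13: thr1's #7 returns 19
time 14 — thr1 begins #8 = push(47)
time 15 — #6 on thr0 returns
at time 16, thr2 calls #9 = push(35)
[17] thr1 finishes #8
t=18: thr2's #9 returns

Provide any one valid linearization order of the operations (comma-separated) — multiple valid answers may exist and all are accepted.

1. #1 pop() → empty, leaving stack <>
2. #2 pop() → empty, leaving stack <>
3. #4 pop() → empty, leaving stack <>
4. #3 push(27), leaving stack <27>
5. #5 push(75), leaving stack <27,75>
6. #6 push(19), leaving stack <27,75,19>
7. #7 pop() → 19, leaving stack <27,75>
8. #8 push(47), leaving stack <27,75,47>
9. #9 push(35), leaving stack <27,75,47,35>

#1, #2, #4, #3, #5, #6, #7, #8, #9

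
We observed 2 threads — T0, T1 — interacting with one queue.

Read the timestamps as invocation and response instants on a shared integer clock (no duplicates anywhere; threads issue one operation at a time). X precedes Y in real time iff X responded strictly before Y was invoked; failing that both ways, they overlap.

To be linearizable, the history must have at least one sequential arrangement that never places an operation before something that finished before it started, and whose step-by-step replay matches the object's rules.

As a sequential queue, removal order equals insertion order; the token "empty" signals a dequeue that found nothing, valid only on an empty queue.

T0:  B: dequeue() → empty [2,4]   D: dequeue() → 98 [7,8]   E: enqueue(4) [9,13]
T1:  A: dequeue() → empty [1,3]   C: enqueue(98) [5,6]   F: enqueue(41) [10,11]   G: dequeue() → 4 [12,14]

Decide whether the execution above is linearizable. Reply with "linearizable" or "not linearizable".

a witness: A, B, C, D, E, F, G
1. A dequeue() → empty, leaving queue <>
2. B dequeue() → empty, leaving queue <>
3. C enqueue(98), leaving queue <98>
4. D dequeue() → 98, leaving queue <>
5. E enqueue(4), leaving queue <4>
6. F enqueue(41), leaving queue <4,41>
7. G dequeue() → 4, leaving queue <41>

linearizable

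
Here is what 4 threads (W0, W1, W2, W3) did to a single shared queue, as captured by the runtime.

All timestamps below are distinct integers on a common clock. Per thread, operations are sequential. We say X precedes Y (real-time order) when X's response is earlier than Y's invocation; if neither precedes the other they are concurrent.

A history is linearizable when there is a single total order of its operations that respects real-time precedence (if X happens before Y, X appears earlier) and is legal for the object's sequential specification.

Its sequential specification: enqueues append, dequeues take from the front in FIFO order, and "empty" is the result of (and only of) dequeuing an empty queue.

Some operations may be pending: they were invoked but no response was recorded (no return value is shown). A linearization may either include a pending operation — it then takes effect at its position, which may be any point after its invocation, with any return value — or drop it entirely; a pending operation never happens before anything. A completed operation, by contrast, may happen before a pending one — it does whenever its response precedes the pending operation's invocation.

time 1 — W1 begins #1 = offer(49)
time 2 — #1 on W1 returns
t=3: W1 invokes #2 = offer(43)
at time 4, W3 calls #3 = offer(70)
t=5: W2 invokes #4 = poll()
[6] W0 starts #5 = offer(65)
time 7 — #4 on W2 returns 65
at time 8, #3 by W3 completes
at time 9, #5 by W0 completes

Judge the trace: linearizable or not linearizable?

prefix check: 1..6 passes, 1..7 fails once #4's time-7 response joins
the completed operations (2 total) allow one real-time order; the queue replay rejects it
every completion of the 3 pending operations (#2, #3, #5) was checked; none linearizes
sample order #1, #4 (pending dropped) stalls at step 2 — #4 poll() → 65 has no legal effect

not linearizable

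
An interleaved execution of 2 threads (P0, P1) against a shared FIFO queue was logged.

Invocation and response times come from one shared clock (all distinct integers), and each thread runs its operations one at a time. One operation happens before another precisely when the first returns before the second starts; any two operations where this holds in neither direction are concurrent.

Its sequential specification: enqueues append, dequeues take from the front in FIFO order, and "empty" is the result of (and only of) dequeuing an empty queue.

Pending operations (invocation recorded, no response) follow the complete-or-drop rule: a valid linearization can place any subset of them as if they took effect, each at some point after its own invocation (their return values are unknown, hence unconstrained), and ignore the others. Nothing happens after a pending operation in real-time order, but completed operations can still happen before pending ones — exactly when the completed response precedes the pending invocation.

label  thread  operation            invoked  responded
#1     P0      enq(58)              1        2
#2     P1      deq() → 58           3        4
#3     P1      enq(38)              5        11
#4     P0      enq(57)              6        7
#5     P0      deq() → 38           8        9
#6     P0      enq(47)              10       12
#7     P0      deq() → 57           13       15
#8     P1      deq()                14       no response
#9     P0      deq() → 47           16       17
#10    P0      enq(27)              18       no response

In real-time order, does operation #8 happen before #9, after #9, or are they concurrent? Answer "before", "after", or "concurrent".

concurrent

#8 spans [14,…), #9 spans [16,17]
the intervals overlap in both directions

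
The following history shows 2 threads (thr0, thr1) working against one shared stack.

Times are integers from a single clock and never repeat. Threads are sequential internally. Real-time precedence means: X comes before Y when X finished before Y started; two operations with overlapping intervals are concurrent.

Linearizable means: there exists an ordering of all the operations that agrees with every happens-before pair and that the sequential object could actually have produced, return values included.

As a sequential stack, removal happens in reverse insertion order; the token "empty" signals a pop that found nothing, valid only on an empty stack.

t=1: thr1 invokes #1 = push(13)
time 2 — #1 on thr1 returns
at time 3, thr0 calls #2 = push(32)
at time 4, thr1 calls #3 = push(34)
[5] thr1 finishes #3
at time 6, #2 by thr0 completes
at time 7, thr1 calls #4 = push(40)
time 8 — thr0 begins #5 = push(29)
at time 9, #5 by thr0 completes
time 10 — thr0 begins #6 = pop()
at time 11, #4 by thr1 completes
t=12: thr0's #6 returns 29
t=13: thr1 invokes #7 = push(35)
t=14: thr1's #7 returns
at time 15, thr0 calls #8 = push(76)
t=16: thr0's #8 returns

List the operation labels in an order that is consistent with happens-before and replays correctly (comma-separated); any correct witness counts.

step 1: #1 push(13) — stack <13>
step 2: #2 push(32) — stack <13,32>
step 3: #3 push(34) — stack <13,32,34>
step 4: #4 push(40) — stack <13,32,34,40>
step 5: #5 push(29) — stack <13,32,34,40,29>
step 6: #6 pop() → 29 — stack <13,32,34,40>
step 7: #7 push(35) — stack <13,32,34,40,35>
step 8: #8 push(76) — stack <13,32,34,40,35,76>

#1, #2, #3, #4, #5, #6, #7, #8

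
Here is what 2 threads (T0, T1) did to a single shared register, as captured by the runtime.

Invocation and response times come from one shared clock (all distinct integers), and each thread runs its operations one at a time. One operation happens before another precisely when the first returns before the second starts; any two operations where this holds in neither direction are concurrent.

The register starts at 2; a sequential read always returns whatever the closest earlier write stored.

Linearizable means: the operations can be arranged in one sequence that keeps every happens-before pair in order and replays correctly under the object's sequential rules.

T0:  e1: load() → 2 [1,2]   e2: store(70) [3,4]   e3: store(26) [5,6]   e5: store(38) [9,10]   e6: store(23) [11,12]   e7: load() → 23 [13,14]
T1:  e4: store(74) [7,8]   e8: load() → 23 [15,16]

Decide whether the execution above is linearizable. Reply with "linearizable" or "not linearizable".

witness order: e1, e2, e3, e4, e5, e6, e7, e8
after step 1 (e1 load() → 2): value 2
after step 2 (e2 store(70)): value 70
after step 3 (e3 store(26)): value 26
after step 4 (e4 store(74)): value 74
after step 5 (e5 store(38)): value 38
after step 6 (e6 store(23)): value 23
after step 7 (e7 load() → 23): value 23
after step 8 (e8 load() → 23): value 23

linearizable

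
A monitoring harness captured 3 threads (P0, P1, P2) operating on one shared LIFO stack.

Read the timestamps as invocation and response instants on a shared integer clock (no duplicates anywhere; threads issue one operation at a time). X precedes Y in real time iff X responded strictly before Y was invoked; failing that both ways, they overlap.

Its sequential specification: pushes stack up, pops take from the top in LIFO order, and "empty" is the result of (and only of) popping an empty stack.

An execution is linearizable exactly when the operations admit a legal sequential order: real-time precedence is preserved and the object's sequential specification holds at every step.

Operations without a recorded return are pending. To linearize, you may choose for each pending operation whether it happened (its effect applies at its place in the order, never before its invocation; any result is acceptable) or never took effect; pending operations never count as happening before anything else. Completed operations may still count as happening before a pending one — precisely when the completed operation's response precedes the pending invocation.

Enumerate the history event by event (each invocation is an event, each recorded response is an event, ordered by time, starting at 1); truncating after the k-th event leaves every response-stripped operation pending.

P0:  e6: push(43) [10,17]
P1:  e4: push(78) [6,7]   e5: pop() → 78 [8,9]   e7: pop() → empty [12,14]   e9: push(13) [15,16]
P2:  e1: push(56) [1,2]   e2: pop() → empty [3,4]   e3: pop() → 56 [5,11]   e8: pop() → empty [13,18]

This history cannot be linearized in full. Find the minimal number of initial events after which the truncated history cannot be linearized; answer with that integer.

events 1..3 are still linearizable — one witness is e1:
step 1: e1 push(56) — stack <56>
with event 4 included (e2 responding at time 4), all real-time-consistent orders fail
take e1, e2: step 2 already fails, because e2 pop() → empty cannot occur there

4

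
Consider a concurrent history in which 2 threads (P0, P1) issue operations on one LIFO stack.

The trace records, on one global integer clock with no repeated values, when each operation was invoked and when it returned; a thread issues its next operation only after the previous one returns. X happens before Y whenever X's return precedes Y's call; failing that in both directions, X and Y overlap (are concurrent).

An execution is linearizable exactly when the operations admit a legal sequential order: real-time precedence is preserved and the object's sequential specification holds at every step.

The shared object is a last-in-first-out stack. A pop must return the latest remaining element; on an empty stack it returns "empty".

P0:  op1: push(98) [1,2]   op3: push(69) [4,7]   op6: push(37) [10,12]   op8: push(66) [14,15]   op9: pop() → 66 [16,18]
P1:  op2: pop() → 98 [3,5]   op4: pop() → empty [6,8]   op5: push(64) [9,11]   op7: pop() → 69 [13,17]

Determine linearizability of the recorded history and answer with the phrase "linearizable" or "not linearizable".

not linearizable

cut after 16 events: linearizable; cut after 17 events (op7 responds, time 17): not linearizable
12 orders of the 8 completed LIFO stack ops respect real time; none is legal
every completion of the 1 pending operation (op9) was checked; none linearizes
sample order op1, op2, op3, op4, op5, op6, op7, op8 (pending dropped) stalls at step 4 — op4 pop() → empty has no legal effect
sample order op1, op2, op3, op4, op5, op6, op8, op7 (pending dropped) stalls at step 4 — op4 pop() → empty has no legal effect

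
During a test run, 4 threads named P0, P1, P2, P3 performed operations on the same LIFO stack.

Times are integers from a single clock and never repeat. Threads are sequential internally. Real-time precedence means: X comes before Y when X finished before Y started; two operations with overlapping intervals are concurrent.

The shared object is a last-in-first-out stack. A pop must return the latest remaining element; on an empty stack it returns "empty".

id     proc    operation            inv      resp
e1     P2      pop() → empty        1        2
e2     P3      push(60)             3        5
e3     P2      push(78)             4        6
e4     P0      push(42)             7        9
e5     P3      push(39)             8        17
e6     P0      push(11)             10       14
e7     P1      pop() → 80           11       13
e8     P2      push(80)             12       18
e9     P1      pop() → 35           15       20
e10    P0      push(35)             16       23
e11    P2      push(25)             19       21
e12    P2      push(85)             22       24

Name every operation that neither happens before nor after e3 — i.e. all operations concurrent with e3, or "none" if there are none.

e3 spans [4,6]: anything still running between times 4 and 6 counts as concurrent
e1 [1,2]: before
e2 [3,5]: concurrent
e4 [7,9]: after
e5 [8,17]: after
e6 [10,14]: after
e7 [11,13]: after
e8 [12,18]: after
e9 [15,20]: after
e10 [16,23]: after
e11 [19,21]: after
e12 [22,24]: after

e2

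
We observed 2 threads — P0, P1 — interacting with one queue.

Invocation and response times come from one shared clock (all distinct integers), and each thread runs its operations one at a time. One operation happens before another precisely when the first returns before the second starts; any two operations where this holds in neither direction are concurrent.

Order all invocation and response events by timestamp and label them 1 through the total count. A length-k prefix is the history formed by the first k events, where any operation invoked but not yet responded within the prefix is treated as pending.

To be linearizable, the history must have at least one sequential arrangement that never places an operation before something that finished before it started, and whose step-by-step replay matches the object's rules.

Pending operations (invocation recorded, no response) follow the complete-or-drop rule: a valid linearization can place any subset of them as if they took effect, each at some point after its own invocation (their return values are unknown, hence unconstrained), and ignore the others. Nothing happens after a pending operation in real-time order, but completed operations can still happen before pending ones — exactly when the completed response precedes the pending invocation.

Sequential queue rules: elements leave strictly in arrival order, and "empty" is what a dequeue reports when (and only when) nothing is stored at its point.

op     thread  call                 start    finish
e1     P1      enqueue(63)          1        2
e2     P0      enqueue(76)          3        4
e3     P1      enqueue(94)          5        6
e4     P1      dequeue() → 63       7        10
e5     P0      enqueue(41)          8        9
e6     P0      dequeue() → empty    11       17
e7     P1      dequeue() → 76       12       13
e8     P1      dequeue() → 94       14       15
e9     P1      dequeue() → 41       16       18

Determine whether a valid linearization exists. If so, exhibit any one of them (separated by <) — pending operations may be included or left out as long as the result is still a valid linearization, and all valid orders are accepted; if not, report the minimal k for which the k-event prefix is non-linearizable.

linearizable — witness: e1 < e2 < e3 < e4 < e5 < e7 < e8 < e9 < e6

after step 1 (e1 enqueue(63)): queue <63>
after step 2 (e2 enqueue(76)): queue <63,76>
after step 3 (e3 enqueue(94)): queue <63,76,94>
after step 4 (e4 dequeue() → 63): queue <76,94>
after step 5 (e5 enqueue(41)): queue <76,94,41>
after step 6 (e7 dequeue() → 76): queue <94,41>
after step 7 (e8 dequeue() → 94): queue <41>
after step 8 (e9 dequeue() → 41): queue <>
after step 9 (e6 dequeue() → empty): queue <>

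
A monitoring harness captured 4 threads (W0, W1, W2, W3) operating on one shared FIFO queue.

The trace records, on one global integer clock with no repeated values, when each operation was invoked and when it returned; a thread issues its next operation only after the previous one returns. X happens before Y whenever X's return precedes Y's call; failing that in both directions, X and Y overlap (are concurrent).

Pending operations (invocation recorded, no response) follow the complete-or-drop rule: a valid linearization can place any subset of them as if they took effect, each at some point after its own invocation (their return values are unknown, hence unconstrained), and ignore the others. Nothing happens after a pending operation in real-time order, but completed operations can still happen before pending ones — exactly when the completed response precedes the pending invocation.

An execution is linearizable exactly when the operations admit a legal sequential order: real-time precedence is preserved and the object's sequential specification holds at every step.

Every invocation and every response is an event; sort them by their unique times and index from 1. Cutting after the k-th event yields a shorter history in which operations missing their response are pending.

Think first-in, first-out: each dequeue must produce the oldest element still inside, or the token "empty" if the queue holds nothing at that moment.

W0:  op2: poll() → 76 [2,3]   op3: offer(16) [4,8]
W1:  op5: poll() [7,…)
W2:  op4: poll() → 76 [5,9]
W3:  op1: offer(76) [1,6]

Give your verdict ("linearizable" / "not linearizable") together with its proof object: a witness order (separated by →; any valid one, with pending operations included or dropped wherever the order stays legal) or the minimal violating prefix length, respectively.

through event 8 a valid linearization exists; event 9 (op4 responding at time 9) ends that
the 4 completed operations admit 8 real-time orders; each fails the FIFO queue replay
no completion choice of the 1 pending operation (op5) rescues it — every subset was tried
one such order, op1, op2, op3, op4 (pending dropped), breaks at step 4 where op4 poll() → 76 is illegal
one such order, op1, op2, op4, op3 (pending dropped), breaks at step 3 where op4 poll() → 76 is illegal

not linearizable — minimal violating prefix: 9 events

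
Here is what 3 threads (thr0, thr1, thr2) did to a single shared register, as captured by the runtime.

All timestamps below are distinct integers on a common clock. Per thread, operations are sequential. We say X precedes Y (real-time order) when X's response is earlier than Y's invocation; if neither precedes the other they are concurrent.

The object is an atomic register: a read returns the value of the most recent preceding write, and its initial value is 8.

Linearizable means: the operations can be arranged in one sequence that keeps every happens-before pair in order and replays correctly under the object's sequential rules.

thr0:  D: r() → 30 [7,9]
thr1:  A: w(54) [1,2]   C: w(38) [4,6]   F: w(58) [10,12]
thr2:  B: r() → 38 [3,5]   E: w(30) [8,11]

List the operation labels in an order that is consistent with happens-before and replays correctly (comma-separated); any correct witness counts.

A, C, B, E, D, F

1. A w(54), leaving value 54
2. C w(38), leaving value 38
3. B r() → 38, leaving value 38
4. E w(30), leaving value 30
5. D r() → 30, leaving value 30
6. F w(58), leaving value 58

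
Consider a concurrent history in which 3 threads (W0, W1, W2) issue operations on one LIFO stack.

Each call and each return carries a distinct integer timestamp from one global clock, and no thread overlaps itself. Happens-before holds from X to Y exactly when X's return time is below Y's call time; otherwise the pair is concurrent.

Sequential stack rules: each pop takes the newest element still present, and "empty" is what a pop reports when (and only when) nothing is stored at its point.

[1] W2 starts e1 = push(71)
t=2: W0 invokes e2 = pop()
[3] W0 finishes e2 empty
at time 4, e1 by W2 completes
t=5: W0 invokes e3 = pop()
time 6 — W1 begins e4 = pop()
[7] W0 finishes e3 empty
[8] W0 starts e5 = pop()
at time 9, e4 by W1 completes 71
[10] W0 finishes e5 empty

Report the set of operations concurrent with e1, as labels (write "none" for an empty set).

e2

e1 runs from 1 to 4; window-overlapping ops are concurrent
e2 [2,3]: concurrent
e3 [5,7]: after
e4 [6,9]: after
e5 [8,10]: after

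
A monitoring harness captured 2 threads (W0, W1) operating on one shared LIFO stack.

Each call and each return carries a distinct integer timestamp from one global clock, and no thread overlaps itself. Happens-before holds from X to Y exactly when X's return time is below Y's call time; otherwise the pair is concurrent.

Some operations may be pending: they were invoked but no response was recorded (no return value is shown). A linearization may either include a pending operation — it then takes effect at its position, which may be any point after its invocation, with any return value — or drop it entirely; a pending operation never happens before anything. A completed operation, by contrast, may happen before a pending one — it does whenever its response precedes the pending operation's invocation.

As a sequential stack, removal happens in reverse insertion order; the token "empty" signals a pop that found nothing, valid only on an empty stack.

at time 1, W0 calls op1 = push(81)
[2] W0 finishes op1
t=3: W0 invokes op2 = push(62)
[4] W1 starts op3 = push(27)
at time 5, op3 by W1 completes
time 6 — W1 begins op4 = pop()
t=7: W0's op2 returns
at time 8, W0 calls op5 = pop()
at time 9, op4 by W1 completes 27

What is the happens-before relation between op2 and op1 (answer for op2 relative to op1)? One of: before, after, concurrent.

op2 spans [3,7], op1 spans [1,2]
resp(op1)=2 < inv(op2)=3

after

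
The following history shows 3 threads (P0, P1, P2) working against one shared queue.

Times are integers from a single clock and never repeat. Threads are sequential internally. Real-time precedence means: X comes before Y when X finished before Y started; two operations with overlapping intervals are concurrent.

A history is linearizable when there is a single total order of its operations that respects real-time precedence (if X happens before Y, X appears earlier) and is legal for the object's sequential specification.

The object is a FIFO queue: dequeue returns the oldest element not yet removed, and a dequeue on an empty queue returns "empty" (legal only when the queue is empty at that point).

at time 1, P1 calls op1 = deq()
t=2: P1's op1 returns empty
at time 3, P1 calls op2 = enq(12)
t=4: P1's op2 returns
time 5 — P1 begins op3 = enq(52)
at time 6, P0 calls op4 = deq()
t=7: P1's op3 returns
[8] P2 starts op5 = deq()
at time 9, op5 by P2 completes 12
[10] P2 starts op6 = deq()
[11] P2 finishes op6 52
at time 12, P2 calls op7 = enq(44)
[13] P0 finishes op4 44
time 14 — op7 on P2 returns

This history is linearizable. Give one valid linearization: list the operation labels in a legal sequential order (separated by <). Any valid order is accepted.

op1 < op2 < op3 < op5 < op6 < op7 < op4

after step 1 (op1 deq() → empty): queue <>
after step 2 (op2 enq(12)): queue <12>
after step 3 (op3 enq(52)): queue <12,52>
after step 4 (op5 deq() → 12): queue <52>
after step 5 (op6 deq() → 52): queue <>
after step 6 (op7 enq(44)): queue <44>
after step 7 (op4 deq() → 44): queue <>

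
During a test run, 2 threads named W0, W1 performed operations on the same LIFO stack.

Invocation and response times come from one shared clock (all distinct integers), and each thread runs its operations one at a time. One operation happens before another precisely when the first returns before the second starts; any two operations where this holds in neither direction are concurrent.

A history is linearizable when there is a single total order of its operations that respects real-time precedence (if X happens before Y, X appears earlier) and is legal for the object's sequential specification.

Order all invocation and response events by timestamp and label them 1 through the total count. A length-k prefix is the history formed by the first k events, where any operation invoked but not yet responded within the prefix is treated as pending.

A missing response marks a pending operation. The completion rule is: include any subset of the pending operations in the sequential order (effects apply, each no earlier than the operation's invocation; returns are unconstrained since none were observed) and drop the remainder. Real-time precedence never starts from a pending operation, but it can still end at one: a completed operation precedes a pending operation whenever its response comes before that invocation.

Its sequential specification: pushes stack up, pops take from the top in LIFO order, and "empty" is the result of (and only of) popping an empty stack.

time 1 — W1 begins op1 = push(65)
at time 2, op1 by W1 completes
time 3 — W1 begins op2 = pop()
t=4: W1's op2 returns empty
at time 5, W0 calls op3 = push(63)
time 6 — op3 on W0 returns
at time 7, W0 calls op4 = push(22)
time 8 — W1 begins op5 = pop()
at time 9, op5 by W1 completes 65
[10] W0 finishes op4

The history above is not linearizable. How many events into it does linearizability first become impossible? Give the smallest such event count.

4

events 1..3 are linearizable; a witness order is op1:
1. op1 push(65), leaving stack <65>
event 4 — op2's response, time 4 — after it, nothing linearizes
one such order, op1, op2, breaks at step 2 where op2 pop() → empty is illegal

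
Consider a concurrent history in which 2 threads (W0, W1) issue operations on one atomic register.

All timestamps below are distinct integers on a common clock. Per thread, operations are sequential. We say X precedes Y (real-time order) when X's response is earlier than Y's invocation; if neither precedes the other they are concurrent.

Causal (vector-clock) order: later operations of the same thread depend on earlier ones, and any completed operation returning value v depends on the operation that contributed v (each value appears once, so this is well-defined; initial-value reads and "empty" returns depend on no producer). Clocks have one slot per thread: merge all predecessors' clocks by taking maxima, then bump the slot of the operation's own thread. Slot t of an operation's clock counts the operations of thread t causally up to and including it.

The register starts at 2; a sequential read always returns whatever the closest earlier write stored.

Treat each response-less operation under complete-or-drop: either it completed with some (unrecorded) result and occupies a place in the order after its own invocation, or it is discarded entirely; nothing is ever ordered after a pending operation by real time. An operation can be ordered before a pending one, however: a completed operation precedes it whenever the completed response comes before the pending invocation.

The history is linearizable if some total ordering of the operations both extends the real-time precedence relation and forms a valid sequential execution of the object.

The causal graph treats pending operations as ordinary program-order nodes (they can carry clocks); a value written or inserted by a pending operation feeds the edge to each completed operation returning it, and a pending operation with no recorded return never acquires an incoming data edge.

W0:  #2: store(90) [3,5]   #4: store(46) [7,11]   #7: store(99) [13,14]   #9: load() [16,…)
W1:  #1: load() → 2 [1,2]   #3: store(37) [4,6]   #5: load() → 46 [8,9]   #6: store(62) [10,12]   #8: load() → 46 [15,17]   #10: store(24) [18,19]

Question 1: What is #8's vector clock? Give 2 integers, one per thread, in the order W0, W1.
#1, invoked 1, has no incoming edges; only W1's bump applies → (0, 1)
#2, invoked 3, has no incoming edges; only W0's bump applies → (1, 0)
from VC(#1)=(0, 1), #3 (invoked 4) maxes components and bumps W1 → (0, 2)
from VC(#2)=(1, 0), #4 (invoked 7) maxes components and bumps W0 → (2, 0)
from VC(#4)=(2, 0), #7 (invoked 13) maxes components and bumps W0 → (3, 0)
from VC(#7)=(3, 0), #9 (invoked 16) maxes components and bumps W0 → (4, 0)
from VC(#3)=(0, 2), VC(#4)=(2, 0), #5 (invoked 8) maxes components and bumps W1 → (2, 3)
from VC(#5)=(2, 3), #6 (invoked 10) maxes components and bumps W1 → (2, 4)
from VC(#4)=(2, 0), VC(#6)=(2, 4), #8 (invoked 15) maxes components and bumps W1 → (2, 5)
from VC(#8)=(2, 5), #10 (invoked 18) maxes components and bumps W1 → (2, 6)
target: VC(#8) = (2, 5)

(2, 5)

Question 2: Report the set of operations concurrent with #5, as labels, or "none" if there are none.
#5 spans [8,9]: anything still running between times 8 and 9 counts as concurrent
#1 [1,2]: before
#2 [3,5]: before
#3 [4,6]: before
#4 [7,11]: concurrent
#6 [10,12]: after
#7 [13,14]: after
#8 [15,17]: after
#9 [16,…): after
#10 [18,19]: after

#4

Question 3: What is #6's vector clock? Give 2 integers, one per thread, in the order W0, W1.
root op #1, invoked 1: fresh clock plus W1's own tick → (0, 1)
root op #2, invoked 3: fresh clock plus W0's own tick → (1, 0)
invoked at 4, #3 merges VC(#1)=(0, 1) and bumps W1's slot → (0, 2)
invoked at 7, #4 merges VC(#2)=(1, 0) and bumps W0's slot → (2, 0)
invoked at 13, #7 merges VC(#4)=(2, 0) and bumps W0's slot → (3, 0)
invoked at 16, #9 merges VC(#7)=(3, 0) and bumps W0's slot → (4, 0)
invoked at 8, #5 merges VC(#3)=(0, 2), VC(#4)=(2, 0) and bumps W1's slot → (2, 3)
invoked at 10, #6 merges VC(#5)=(2, 3) and bumps W1's slot → (2, 4)
invoked at 15, #8 merges VC(#4)=(2, 0), VC(#6)=(2, 4) and bumps W1's slot → (2, 5)
invoked at 18, #10 merges VC(#8)=(2, 5) and bumps W1's slot → (2, 6)
target: VC(#6) = (2, 4)

(2, 4)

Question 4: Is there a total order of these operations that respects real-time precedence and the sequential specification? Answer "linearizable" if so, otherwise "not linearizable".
cut after 16 events: linearizable; cut after 17 events (#8 responds, time 17): not linearizable
the 8 completed operations admit 6 real-time orders; each fails the atomic register replay
completion choices over the 1 pending operation (#9) were checked; none helps
for example #1, #2, #3, #4, #5, #6, #7, #8 (pending dropped) fails at step 8: #8 load() → 46 is not legal there
for example #1, #2, #3, #5, #4, #6, #7, #8 (pending dropped) fails at step 4: #5 load() → 46 is not legal there

not linearizable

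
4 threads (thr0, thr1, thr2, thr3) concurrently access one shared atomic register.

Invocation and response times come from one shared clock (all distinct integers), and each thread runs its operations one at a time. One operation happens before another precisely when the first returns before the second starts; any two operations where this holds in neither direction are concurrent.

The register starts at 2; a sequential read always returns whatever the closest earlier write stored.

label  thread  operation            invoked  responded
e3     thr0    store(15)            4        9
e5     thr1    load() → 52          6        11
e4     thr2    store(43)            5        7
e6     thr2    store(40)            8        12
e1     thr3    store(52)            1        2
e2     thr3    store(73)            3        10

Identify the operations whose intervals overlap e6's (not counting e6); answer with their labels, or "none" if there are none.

e2, e3, e5

concurrent with e6 ([8,12]): every op whose interval crosses 8..12
e1 [1,2]: before
e2 [3,10]: concurrent
e3 [4,9]: concurrent
e4 [5,7]: before
e5 [6,11]: concurrent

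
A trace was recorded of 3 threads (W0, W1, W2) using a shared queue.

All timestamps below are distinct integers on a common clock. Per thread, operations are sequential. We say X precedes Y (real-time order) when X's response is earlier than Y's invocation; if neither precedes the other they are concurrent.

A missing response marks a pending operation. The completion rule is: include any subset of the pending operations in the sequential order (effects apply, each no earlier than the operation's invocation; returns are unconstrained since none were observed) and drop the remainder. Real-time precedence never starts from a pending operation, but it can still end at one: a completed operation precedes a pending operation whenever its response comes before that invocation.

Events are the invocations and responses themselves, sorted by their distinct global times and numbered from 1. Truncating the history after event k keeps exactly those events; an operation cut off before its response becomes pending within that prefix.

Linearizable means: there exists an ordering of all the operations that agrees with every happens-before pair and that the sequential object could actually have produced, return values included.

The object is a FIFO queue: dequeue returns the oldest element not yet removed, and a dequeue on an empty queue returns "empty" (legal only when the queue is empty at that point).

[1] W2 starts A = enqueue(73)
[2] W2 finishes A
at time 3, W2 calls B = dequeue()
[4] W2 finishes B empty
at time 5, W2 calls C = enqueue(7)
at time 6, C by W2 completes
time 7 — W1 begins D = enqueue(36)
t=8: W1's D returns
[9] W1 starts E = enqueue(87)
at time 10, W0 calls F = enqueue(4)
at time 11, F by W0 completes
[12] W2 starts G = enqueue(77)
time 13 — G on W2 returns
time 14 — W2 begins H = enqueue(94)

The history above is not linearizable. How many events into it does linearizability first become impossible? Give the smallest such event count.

4

events 1..3 are linearizable; a witness order is A:
after step 1 (A enqueue(73)): queue <73>
once event 4 joins (B's response, time 4), exhaustive search finds no witness
sample order A, B stalls at step 2 — B dequeue() → empty has no legal effect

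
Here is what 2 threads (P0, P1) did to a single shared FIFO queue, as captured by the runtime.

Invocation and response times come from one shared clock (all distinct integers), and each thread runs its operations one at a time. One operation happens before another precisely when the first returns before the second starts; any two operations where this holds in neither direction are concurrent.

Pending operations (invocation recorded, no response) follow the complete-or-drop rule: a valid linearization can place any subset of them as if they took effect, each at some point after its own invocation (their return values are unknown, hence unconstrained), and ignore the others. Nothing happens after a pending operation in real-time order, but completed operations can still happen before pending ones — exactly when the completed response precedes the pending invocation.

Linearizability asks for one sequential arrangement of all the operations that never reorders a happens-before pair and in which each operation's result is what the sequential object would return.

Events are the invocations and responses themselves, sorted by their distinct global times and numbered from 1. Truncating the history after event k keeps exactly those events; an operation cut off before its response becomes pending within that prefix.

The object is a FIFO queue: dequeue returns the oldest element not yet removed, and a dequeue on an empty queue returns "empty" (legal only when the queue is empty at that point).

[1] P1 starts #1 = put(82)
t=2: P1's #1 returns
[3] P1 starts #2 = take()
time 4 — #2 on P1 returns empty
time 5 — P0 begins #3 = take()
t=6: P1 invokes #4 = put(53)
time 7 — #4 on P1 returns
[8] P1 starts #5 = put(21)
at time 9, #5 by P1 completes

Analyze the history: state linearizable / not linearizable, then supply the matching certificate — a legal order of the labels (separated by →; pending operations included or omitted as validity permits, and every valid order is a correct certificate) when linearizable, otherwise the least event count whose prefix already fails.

cut after 3 events: linearizable; cut after 4 events (#2 responds, time 4): not linearizable
one real-time candidate order over the 2 completed operations — the FIFO queue replay rejects it
take #1, #2: step 2 already fails, because #2 take() → empty cannot occur there

not linearizable — minimal violating prefix: 4 events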